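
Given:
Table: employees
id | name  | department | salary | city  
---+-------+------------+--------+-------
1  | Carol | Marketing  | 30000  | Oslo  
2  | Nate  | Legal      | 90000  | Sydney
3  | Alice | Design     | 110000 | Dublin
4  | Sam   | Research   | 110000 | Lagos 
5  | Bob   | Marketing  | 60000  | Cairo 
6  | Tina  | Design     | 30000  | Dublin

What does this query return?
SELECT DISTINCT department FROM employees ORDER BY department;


All 'department' values (row order): Marketing, Legal, Design, Research, Marketing, Design
Removing duplicates leaves 4 unique value(s).

4 values:
Design
Legal
Marketing
Research


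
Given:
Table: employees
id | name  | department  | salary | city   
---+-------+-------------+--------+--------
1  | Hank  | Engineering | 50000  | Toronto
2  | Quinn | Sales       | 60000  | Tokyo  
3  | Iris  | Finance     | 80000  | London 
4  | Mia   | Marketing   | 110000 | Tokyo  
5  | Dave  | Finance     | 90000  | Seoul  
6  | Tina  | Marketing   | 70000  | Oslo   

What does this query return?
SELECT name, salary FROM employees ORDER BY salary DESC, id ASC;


Sorting by salary DESC, then id ASC for ties

6 rows:
Mia, 110000
Dave, 90000
Iris, 80000
Tina, 70000
Quinn, 60000
Hank, 50000


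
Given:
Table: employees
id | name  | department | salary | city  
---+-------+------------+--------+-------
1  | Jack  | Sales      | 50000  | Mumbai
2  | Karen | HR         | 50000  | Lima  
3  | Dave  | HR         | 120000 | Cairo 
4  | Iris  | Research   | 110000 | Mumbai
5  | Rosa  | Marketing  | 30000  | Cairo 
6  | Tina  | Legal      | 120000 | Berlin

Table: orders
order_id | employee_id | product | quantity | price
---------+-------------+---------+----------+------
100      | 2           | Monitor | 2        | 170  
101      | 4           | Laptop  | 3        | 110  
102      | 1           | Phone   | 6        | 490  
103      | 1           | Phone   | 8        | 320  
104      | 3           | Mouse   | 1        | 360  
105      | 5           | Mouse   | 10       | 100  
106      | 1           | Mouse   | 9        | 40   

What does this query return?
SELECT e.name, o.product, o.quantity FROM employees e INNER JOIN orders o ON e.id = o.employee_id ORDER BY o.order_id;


Joining employees.id = orders.employee_id:
  employee Karen (id=2) -> order Monitor
  employee Iris (id=4) -> order Laptop
  employee Jack (id=1) -> order Phone
  employee Jack (id=1) -> order Phone
  employee Dave (id=3) -> order Mouse
  employee Rosa (id=5) -> order Mouse
  employee Jack (id=1) -> order Mouse


7 rows:
Karen, Monitor, 2
Iris, Laptop, 3
Jack, Phone, 6
Jack, Phone, 8
Dave, Mouse, 1
Rosa, Mouse, 10
Jack, Mouse, 9


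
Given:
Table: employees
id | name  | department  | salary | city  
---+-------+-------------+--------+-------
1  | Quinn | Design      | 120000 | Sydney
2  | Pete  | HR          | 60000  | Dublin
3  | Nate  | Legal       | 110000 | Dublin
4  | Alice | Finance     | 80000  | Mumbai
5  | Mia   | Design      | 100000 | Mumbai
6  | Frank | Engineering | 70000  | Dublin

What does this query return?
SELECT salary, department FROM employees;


Projecting columns: salary, department

6 rows:
120000, Design
60000, HR
110000, Legal
80000, Finance
100000, Design
70000, Engineering


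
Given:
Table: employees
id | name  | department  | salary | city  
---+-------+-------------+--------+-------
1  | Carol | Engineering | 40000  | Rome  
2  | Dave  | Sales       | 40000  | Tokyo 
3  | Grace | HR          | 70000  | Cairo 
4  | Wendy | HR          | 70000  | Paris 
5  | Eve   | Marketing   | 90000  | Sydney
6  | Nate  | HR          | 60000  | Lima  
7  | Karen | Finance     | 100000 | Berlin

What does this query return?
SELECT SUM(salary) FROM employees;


SUM(salary) = 40000 + 40000 + 70000 + 70000 + 90000 + 60000 + 100000 = 470000

470000


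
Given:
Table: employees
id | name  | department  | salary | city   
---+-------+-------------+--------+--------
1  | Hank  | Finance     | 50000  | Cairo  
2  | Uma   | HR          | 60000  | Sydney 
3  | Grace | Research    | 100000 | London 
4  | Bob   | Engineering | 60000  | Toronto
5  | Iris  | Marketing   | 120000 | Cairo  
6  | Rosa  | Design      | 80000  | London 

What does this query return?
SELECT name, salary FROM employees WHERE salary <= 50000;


Filtering: salary <= 50000
Matching: 1 rows

1 rows:
Hank, 50000


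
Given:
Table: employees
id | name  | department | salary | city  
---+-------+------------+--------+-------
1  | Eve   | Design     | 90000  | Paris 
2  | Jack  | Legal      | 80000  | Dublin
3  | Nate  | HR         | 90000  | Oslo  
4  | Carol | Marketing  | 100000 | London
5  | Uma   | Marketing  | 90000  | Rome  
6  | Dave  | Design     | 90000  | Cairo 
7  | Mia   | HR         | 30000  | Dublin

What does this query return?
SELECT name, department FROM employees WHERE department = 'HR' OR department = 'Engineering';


Filtering: department = 'HR' OR 'Engineering'
Matching: 2 rows

2 rows:
Nate, HR
Mia, HR


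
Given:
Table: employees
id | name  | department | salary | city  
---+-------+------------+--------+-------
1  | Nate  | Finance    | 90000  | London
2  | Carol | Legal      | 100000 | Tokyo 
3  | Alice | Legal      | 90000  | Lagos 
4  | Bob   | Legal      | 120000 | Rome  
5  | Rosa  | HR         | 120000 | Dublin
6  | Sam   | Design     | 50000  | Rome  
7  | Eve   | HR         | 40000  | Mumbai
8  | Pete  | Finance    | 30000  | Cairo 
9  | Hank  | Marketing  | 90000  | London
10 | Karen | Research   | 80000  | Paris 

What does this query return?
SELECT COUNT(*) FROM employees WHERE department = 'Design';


Counting rows where department = 'Design'
  Sam -> MATCH


1


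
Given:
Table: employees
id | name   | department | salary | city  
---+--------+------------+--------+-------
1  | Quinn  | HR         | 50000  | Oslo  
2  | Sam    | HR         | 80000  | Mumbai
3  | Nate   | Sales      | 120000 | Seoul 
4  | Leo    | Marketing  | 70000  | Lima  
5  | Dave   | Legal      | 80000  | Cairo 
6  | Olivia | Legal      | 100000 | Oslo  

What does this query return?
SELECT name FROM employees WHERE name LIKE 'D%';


LIKE 'D%' matches names starting with 'D'
Matching: 1

1 rows:
Dave


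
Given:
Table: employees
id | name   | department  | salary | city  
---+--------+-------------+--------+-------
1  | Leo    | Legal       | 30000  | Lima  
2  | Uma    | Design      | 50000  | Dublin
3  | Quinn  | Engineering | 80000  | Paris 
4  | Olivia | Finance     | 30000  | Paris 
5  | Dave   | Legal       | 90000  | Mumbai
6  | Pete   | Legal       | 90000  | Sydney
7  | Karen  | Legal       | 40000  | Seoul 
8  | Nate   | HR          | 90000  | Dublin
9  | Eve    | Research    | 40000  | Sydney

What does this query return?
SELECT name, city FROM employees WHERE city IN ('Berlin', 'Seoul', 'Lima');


Filtering: city IN ('Berlin', 'Seoul', 'Lima')
Matching: 2 rows

2 rows:
Leo, Lima
Karen, Seoul


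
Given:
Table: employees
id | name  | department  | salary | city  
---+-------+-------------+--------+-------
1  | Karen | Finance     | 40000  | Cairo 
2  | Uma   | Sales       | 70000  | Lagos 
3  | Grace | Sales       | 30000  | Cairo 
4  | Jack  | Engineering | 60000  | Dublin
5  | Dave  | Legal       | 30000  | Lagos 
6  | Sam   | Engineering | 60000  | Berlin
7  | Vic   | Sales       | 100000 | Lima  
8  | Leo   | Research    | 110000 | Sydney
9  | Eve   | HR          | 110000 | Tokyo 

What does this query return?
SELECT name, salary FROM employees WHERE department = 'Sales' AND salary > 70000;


Filtering: department = 'Sales' AND salary > 70000
Matching: 1 rows

1 rows:
Vic, 100000


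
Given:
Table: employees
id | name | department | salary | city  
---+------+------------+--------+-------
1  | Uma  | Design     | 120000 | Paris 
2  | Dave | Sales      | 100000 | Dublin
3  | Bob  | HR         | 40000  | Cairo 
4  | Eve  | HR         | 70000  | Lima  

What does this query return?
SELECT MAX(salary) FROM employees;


Salaries: 120000, 100000, 40000, 70000
MAX = 120000

120000


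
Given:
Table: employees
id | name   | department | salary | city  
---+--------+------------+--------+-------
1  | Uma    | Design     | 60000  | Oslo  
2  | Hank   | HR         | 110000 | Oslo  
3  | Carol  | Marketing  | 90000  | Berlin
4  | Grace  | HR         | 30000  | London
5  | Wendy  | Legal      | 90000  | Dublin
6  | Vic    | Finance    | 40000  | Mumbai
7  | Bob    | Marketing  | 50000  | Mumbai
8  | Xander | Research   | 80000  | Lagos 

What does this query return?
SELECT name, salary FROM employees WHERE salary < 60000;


Filtering: salary < 60000
Matching: 3 rows

3 rows:
Grace, 30000
Vic, 40000
Bob, 50000


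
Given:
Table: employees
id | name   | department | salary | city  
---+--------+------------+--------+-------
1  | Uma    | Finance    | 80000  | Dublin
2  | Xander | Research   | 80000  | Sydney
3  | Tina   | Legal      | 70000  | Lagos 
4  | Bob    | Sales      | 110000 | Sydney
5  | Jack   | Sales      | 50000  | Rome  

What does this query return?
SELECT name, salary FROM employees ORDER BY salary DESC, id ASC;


Sorting by salary DESC, then id ASC for ties

5 rows:
Bob, 110000
Uma, 80000
Xander, 80000
Tina, 70000
Jack, 50000


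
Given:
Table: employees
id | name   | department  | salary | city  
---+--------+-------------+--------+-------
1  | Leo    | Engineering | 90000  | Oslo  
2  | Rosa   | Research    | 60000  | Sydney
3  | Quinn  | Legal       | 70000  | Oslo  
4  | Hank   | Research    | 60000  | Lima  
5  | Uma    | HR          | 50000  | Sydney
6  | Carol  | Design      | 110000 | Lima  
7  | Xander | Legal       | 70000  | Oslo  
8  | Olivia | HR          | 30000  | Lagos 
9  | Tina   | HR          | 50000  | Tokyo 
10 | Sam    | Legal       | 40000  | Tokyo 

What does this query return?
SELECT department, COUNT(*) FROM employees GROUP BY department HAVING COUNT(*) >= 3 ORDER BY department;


Groups with count >= 3:
  HR: 3 -> PASS
  Legal: 3 -> PASS
  Design: 1 -> filtered out
  Engineering: 1 -> filtered out
  Research: 2 -> filtered out


2 groups:
HR, 3
Legal, 3


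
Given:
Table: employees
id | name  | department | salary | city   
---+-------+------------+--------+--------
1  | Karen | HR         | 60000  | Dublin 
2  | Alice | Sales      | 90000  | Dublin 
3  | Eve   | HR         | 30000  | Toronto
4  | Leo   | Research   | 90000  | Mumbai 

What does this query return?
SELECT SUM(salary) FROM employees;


SUM(salary) = 60000 + 90000 + 30000 + 90000 = 270000

270000


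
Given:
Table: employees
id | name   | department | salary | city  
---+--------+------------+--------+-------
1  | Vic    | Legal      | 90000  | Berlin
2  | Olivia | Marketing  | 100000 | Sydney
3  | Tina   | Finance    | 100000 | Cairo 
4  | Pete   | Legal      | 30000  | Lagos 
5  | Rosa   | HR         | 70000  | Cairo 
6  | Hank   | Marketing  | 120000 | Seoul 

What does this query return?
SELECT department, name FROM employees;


Projecting columns: department, name

6 rows:
Legal, Vic
Marketing, Olivia
Finance, Tina
Legal, Pete
HR, Rosa
Marketing, Hank


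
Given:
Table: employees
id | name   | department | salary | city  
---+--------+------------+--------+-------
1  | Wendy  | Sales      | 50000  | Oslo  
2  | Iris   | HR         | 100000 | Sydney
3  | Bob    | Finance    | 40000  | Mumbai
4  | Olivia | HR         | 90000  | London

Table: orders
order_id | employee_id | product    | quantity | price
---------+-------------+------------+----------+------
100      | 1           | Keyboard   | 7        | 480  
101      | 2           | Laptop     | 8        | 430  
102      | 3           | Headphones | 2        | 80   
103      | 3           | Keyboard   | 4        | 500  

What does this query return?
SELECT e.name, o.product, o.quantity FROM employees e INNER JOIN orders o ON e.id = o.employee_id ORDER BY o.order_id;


Joining employees.id = orders.employee_id:
  employee Wendy (id=1) -> order Keyboard
  employee Iris (id=2) -> order Laptop
  employee Bob (id=3) -> order Headphones
  employee Bob (id=3) -> order Keyboard


4 rows:
Wendy, Keyboard, 7
Iris, Laptop, 8
Bob, Headphones, 2
Bob, Keyboard, 4


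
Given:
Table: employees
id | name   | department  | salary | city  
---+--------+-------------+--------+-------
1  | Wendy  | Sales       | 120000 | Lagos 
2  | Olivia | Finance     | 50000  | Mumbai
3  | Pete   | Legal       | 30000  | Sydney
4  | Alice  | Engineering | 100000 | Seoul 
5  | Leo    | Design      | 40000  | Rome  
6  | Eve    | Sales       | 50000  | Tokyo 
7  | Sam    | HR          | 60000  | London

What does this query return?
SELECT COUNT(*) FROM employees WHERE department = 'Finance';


Counting rows where department = 'Finance'
  Olivia -> MATCH


1


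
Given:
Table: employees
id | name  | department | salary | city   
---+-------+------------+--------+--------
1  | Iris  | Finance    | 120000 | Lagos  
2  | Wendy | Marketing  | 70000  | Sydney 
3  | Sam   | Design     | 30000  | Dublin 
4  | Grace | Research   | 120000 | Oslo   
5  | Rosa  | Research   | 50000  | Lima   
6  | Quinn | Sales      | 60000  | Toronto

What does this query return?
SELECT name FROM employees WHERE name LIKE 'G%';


LIKE 'G%' matches names starting with 'G'
Matching: 1

1 rows:
Grace


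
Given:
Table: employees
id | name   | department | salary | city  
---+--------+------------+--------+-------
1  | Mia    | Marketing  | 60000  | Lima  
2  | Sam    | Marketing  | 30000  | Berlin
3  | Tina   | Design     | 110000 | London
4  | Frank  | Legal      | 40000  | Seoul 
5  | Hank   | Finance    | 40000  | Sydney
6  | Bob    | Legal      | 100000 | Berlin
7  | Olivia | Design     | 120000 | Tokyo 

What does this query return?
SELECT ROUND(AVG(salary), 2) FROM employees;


SUM(salary) = 500000
COUNT = 7
ROUND(AVG, 2) = ROUND(500000 / 7, 2) = 71428.57

71428.57


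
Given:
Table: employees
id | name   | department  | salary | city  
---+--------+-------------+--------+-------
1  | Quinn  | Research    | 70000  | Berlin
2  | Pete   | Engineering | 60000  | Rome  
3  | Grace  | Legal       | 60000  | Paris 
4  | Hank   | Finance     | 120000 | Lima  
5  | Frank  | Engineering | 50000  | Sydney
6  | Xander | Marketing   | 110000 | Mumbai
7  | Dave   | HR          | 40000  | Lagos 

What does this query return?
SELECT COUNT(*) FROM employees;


COUNT(*) counts all rows

7


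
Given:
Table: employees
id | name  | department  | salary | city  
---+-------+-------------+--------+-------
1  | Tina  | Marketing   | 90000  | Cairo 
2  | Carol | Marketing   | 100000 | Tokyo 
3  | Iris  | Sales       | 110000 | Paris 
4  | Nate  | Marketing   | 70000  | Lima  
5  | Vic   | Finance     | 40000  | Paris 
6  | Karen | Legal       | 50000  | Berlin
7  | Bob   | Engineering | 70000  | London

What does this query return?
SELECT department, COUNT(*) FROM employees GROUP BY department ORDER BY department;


Assigning each row to its department group:
  Tina -> Marketing
  Carol -> Marketing
  Iris -> Sales
  Nate -> Marketing
  Vic -> Finance
  Karen -> Legal
  Bob -> Engineering


5 groups:
Engineering, 1
Finance, 1
Legal, 1
Marketing, 3
Sales, 1


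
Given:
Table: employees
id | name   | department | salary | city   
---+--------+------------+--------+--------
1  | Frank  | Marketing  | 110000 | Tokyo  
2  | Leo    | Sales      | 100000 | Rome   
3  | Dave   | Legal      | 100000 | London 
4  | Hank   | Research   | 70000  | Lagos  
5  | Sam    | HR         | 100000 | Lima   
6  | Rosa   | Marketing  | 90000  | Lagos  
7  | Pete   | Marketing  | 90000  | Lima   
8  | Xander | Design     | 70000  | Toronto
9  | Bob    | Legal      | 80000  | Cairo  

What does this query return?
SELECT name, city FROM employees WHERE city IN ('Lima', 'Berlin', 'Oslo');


Filtering: city IN ('Lima', 'Berlin', 'Oslo')
Matching: 2 rows

2 rows:
Sam, Lima
Pete, Lima


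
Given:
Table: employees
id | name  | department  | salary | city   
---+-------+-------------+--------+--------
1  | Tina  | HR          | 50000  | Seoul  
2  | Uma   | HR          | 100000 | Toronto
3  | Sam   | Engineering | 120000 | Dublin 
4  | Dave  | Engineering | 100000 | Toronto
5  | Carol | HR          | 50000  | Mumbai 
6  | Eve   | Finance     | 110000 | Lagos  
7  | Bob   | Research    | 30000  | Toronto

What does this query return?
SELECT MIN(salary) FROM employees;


Salaries: 50000, 100000, 120000, 100000, 50000, 110000, 30000
MIN = 30000

30000


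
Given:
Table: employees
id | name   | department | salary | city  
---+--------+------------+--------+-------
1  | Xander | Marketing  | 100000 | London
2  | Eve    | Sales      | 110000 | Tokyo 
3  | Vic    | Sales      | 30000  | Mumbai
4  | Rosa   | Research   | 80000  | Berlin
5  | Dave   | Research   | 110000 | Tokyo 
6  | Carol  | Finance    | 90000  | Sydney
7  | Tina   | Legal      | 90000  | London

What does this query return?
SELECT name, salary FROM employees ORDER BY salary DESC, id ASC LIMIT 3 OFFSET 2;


Sort by salary DESC (id ASC tiebreak), then skip 2 and take 3
Rows 3 through 5

3 rows:
Xander, 100000
Carol, 90000
Tina, 90000


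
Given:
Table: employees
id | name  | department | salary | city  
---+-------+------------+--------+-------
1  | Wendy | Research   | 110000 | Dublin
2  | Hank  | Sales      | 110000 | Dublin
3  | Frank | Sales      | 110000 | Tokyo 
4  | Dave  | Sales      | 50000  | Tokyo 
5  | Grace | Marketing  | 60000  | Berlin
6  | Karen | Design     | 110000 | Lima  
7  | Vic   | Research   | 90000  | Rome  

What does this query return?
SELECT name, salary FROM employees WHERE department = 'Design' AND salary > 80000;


Filtering: department = 'Design' AND salary > 80000
Matching: 1 rows

1 rows:
Karen, 110000


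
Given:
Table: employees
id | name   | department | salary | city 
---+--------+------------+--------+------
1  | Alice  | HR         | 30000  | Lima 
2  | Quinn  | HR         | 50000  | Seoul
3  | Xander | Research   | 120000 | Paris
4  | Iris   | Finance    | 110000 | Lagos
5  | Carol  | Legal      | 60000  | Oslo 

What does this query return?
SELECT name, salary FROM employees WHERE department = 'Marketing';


Filtering: department = 'Marketing'
Matching rows: 0

Empty result set (0 rows)


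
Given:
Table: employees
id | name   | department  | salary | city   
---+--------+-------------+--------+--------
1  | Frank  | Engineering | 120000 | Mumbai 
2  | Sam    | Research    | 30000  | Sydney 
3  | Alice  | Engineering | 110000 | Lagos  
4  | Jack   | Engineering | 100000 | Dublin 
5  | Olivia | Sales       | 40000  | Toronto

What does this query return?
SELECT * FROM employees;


SELECT * returns all 5 rows with all columns

5 rows:
1, Frank, Engineering, 120000, Mumbai
2, Sam, Research, 30000, Sydney
3, Alice, Engineering, 110000, Lagos
4, Jack, Engineering, 100000, Dublin
5, Olivia, Sales, 40000, Toronto


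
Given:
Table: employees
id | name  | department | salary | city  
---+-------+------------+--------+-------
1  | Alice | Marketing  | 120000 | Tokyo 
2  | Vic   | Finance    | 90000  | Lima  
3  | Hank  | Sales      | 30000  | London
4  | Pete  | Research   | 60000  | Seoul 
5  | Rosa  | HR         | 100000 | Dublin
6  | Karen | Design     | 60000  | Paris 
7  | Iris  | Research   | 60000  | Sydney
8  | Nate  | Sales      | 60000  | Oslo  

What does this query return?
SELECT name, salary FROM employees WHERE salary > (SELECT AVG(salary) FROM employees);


Subquery: AVG(salary) = 72500.0
Filtering: salary > 72500.0
  Alice (120000) -> MATCH
  Vic (90000) -> MATCH
  Rosa (100000) -> MATCH


3 rows:
Alice, 120000
Vic, 90000
Rosa, 100000


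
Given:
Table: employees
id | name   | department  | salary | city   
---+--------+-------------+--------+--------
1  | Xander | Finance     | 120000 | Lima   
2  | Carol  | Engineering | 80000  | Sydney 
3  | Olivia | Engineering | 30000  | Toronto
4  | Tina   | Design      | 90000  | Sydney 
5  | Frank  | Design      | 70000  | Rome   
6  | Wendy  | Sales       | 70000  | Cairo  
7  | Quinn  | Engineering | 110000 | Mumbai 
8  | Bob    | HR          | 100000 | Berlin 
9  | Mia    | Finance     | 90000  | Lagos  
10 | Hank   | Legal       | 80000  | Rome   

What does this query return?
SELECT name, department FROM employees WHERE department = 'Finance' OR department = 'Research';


Filtering: department = 'Finance' OR 'Research'
Matching: 2 rows

2 rows:
Xander, Finance
Mia, Finance


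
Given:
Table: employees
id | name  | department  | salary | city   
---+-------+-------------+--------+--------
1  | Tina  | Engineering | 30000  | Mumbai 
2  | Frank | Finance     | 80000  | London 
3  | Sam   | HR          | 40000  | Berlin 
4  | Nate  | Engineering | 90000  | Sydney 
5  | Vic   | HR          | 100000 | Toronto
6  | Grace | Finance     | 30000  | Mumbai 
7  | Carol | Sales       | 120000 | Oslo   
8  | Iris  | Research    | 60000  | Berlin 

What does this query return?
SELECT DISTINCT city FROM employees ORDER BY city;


All 'city' values (row order): Mumbai, London, Berlin, Sydney, Toronto, Mumbai, Oslo, Berlin
Removing duplicates leaves 6 unique value(s).

6 values:
Berlin
London
Mumbai
Oslo
Sydney
Toronto


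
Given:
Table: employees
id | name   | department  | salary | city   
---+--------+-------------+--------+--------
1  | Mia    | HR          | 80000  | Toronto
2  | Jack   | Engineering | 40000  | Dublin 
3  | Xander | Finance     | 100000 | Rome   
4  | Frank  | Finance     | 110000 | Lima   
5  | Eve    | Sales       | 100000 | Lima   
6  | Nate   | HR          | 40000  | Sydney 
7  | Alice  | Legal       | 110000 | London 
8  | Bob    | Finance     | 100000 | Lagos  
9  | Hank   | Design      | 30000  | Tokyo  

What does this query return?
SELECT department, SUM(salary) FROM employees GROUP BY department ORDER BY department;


Summing salary within each department:
  Design: 30000 = 30000
  Engineering: 40000 = 40000
  Finance: 100000 + 110000 + 100000 = 310000
  HR: 80000 + 40000 = 120000
  Legal: 110000 = 110000
  Sales: 100000 = 100000


6 groups:
Design, 30000
Engineering, 40000
Finance, 310000
HR, 120000
Legal, 110000
Sales, 100000


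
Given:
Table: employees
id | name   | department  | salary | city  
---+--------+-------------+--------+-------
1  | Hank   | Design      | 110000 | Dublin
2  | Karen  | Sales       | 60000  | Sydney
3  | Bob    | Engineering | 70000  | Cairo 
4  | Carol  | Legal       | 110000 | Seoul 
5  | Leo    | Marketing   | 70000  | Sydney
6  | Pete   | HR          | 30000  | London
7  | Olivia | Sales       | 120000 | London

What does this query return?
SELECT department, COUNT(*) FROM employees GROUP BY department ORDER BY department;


Assigning each row to its department group:
  Hank -> Design
  Karen -> Sales
  Bob -> Engineering
  Carol -> Legal
  Leo -> Marketing
  Pete -> HR
  Olivia -> Sales


6 groups:
Design, 1
Engineering, 1
HR, 1
Legal, 1
Marketing, 1
Sales, 2


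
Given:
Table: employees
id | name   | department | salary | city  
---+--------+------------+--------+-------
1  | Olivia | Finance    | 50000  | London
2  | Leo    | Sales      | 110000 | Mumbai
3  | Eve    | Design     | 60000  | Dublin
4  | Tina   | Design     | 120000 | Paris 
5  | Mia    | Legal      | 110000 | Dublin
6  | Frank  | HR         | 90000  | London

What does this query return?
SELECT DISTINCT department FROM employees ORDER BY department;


All 'department' values (row order): Finance, Sales, Design, Design, Legal, HR
Removing duplicates leaves 5 unique value(s).

5 values:
Design
Finance
HR
Legal
Sales


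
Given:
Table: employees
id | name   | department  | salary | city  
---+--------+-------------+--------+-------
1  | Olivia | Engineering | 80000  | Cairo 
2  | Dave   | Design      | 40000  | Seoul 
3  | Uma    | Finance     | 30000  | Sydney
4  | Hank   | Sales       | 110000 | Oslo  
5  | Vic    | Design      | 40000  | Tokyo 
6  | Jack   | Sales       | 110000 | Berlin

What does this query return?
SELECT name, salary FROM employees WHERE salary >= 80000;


Filtering: salary >= 80000
Matching: 3 rows

3 rows:
Olivia, 80000
Hank, 110000
Jack, 110000


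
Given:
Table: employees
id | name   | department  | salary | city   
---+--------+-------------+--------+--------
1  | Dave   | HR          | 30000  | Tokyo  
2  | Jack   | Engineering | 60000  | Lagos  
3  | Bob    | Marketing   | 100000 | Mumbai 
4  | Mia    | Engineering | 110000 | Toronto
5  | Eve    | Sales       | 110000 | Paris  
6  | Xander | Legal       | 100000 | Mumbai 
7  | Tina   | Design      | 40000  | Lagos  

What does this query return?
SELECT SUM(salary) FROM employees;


SUM(salary) = 30000 + 60000 + 100000 + 110000 + 110000 + 100000 + 40000 = 550000

550000


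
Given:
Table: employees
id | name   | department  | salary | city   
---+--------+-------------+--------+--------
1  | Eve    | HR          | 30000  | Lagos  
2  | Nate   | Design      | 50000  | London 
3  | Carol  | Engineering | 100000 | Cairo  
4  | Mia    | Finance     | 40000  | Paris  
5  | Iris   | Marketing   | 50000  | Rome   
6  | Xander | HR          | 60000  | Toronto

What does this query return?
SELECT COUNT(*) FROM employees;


COUNT(*) counts all rows

6


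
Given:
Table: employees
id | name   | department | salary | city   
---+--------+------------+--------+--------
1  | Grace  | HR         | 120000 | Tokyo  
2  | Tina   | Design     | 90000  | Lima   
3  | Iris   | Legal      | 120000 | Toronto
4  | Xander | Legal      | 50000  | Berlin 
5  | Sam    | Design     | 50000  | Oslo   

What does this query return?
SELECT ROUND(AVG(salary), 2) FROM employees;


SUM(salary) = 430000
COUNT = 5
ROUND(AVG, 2) = ROUND(430000 / 5, 2) = 86000.0

86000.0


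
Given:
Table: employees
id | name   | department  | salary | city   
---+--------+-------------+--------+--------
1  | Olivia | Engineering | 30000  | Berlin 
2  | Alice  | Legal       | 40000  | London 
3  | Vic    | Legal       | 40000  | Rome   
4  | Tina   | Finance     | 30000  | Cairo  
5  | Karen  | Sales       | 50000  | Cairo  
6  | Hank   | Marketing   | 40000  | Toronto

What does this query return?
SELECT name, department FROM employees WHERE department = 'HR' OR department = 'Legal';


Filtering: department = 'HR' OR 'Legal'
Matching: 2 rows

2 rows:
Alice, Legal
Vic, Legal


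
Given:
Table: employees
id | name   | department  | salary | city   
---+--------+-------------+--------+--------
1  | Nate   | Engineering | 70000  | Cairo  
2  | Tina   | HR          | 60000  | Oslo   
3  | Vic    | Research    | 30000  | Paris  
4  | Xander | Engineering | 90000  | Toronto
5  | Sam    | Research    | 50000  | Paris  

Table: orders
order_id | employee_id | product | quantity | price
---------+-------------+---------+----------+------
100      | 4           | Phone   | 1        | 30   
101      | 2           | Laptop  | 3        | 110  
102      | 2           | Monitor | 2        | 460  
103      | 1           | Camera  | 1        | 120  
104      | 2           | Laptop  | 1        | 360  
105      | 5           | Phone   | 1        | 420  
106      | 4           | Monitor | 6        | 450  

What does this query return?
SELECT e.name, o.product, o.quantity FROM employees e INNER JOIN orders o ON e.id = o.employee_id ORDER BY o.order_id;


Joining employees.id = orders.employee_id:
  employee Xander (id=4) -> order Phone
  employee Tina (id=2) -> order Laptop
  employee Tina (id=2) -> order Monitor
  employee Nate (id=1) -> order Camera
  employee Tina (id=2) -> order Laptop
  employee Sam (id=5) -> order Phone
  employee Xander (id=4) -> order Monitor


7 rows:
Xander, Phone, 1
Tina, Laptop, 3
Tina, Monitor, 2
Nate, Camera, 1
Tina, Laptop, 1
Sam, Phone, 1
Xander, Monitor, 6


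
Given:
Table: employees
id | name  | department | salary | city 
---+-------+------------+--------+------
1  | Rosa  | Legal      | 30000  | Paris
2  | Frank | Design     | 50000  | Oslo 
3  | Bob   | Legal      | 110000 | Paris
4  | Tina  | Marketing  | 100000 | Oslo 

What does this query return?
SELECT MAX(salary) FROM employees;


Salaries: 30000, 50000, 110000, 100000
MAX = 110000

110000


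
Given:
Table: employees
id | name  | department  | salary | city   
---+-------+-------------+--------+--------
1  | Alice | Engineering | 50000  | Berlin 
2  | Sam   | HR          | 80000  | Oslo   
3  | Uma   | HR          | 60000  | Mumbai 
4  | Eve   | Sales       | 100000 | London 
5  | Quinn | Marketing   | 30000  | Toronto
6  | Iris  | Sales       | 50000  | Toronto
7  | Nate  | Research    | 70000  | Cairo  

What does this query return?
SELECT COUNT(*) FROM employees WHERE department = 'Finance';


Counting rows where department = 'Finance'


0


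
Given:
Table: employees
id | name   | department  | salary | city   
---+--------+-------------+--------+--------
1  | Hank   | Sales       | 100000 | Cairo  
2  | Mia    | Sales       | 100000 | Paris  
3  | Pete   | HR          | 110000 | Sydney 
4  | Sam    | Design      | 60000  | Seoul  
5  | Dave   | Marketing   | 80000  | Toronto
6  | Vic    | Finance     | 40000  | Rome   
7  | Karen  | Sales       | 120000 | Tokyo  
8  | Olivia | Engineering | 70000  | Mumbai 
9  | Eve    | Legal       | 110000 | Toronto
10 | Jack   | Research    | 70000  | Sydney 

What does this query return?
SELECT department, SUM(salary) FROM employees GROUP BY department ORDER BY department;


Summing salary within each department:
  Design: 60000 = 60000
  Engineering: 70000 = 70000
  Finance: 40000 = 40000
  HR: 110000 = 110000
  Legal: 110000 = 110000
  Marketing: 80000 = 80000
  Research: 70000 = 70000
  Sales: 100000 + 100000 + 120000 = 320000


8 groups:
Design, 60000
Engineering, 70000
Finance, 40000
HR, 110000
Legal, 110000
Marketing, 80000
Research, 70000
Sales, 320000


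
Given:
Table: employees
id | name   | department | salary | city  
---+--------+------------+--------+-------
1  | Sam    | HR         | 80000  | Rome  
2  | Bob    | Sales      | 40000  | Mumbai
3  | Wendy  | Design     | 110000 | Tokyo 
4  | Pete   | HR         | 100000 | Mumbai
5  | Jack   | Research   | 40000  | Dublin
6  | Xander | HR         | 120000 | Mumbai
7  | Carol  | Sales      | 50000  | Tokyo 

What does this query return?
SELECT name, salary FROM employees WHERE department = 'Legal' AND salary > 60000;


Filtering: department = 'Legal' AND salary > 60000
Matching: 0 rows

Empty result set (0 rows)


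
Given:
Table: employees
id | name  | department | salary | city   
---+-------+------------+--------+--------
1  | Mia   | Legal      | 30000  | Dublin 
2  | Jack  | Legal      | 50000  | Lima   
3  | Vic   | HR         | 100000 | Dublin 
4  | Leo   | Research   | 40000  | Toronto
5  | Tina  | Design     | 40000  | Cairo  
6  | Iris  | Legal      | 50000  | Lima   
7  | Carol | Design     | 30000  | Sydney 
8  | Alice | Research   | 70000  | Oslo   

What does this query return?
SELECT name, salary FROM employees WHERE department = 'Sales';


Filtering: department = 'Sales'
Matching rows: 0

Empty result set (0 rows)


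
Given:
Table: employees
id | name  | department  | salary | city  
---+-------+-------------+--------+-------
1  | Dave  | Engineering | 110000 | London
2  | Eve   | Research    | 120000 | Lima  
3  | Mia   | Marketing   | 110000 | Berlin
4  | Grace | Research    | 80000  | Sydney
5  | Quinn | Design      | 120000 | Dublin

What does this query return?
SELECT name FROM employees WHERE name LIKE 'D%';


LIKE 'D%' matches names starting with 'D'
Matching: 1

1 rows:
Dave


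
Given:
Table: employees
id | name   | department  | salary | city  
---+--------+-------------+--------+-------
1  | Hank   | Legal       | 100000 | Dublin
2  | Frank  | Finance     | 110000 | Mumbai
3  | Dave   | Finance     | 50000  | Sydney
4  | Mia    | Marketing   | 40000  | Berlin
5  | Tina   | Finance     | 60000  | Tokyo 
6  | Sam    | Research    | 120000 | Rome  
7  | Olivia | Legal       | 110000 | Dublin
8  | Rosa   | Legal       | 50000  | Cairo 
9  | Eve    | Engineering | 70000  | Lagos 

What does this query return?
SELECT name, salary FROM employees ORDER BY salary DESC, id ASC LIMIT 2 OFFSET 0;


Sort by salary DESC (id ASC tiebreak), then skip 0 and take 2
Rows 1 through 2

2 rows:
Sam, 120000
Frank, 110000


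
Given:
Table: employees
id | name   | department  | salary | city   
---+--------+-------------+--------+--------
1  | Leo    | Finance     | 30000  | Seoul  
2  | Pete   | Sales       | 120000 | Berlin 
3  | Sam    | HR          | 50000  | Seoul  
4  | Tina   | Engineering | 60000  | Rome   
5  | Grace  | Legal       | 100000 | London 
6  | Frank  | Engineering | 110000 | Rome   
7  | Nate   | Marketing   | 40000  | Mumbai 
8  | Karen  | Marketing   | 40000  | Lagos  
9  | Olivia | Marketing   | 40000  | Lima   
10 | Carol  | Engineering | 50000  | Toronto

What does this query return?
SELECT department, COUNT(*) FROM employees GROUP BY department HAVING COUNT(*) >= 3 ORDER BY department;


Groups with count >= 3:
  Engineering: 3 -> PASS
  Marketing: 3 -> PASS
  Finance: 1 -> filtered out
  HR: 1 -> filtered out
  Legal: 1 -> filtered out
  Sales: 1 -> filtered out


2 groups:
Engineering, 3
Marketing, 3


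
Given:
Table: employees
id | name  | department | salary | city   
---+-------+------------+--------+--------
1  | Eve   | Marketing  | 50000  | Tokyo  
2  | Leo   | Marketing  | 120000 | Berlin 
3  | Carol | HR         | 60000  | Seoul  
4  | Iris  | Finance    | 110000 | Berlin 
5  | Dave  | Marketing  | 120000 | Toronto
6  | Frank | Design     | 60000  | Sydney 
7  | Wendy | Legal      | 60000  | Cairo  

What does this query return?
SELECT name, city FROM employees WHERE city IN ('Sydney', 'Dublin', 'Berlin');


Filtering: city IN ('Sydney', 'Dublin', 'Berlin')
Matching: 3 rows

3 rows:
Leo, Berlin
Iris, Berlin
Frank, Sydney


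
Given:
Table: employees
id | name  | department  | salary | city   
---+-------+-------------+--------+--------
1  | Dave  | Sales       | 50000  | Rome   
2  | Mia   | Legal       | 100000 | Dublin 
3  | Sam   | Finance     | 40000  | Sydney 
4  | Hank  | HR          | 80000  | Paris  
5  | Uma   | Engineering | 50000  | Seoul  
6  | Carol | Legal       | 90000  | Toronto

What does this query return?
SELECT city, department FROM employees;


Projecting columns: city, department

6 rows:
Rome, Sales
Dublin, Legal
Sydney, Finance
Paris, HR
Seoul, Engineering
Toronto, Legal


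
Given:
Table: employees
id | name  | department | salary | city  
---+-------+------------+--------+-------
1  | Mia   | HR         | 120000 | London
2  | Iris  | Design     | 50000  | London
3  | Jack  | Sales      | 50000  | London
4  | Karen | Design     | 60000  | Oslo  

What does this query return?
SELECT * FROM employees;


SELECT * returns all 4 rows with all columns

4 rows:
1, Mia, HR, 120000, London
2, Iris, Design, 50000, London
3, Jack, Sales, 50000, London
4, Karen, Design, 60000, Oslo


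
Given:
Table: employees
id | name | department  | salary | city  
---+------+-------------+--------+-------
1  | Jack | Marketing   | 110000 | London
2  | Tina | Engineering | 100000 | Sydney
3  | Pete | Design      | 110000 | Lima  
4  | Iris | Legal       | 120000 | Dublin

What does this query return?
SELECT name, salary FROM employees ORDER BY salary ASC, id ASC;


Sorting by salary ASC, then id ASC for ties

4 rows:
Tina, 100000
Jack, 110000
Pete, 110000
Iris, 120000


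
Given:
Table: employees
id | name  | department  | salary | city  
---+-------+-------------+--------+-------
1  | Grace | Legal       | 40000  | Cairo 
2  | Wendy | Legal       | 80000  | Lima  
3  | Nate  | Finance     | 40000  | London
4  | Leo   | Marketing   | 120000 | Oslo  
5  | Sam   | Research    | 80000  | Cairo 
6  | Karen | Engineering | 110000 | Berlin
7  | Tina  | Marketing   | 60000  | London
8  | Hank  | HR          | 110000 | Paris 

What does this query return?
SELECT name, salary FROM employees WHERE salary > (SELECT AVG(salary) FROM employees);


Subquery: AVG(salary) = 80000.0
Filtering: salary > 80000.0
  Leo (120000) -> MATCH
  Karen (110000) -> MATCH
  Hank (110000) -> MATCH


3 rows:
Leo, 120000
Karen, 110000
Hank, 110000


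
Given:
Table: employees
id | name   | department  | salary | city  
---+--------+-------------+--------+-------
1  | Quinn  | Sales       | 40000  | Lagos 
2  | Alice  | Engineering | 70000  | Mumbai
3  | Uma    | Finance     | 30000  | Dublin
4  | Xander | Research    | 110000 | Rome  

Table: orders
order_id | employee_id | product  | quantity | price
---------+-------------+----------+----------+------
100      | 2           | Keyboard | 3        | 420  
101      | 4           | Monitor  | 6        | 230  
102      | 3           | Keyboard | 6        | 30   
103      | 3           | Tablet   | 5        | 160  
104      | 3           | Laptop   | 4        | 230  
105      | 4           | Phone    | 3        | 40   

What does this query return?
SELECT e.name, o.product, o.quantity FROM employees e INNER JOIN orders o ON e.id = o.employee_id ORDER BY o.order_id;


Joining employees.id = orders.employee_id:
  employee Alice (id=2) -> order Keyboard
  employee Xander (id=4) -> order Monitor
  employee Uma (id=3) -> order Keyboard
  employee Uma (id=3) -> order Tablet
  employee Uma (id=3) -> order Laptop
  employee Xander (id=4) -> order Phone


6 rows:
Alice, Keyboard, 3
Xander, Monitor, 6
Uma, Keyboard, 6
Uma, Tablet, 5
Uma, Laptop, 4
Xander, Phone, 3


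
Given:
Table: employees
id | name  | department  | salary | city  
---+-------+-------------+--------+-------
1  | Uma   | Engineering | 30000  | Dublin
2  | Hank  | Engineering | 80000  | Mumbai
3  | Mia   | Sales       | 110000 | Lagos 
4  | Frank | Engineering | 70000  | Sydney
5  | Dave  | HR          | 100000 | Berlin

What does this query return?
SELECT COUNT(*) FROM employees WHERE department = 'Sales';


Counting rows where department = 'Sales'
  Mia -> MATCH


1


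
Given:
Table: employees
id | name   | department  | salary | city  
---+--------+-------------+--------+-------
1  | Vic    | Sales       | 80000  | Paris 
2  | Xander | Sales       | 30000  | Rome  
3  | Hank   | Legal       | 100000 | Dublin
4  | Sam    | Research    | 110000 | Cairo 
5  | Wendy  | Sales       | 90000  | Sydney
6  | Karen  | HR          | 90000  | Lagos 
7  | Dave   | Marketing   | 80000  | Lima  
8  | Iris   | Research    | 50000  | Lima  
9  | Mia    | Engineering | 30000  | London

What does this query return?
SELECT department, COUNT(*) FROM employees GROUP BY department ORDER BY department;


Assigning each row to its department group:
  Vic -> Sales
  Xander -> Sales
  Hank -> Legal
  Sam -> Research
  Wendy -> Sales
  Karen -> HR
  Dave -> Marketing
  Iris -> Research
  Mia -> Engineering


6 groups:
Engineering, 1
HR, 1
Legal, 1
Marketing, 1
Research, 2
Sales, 3


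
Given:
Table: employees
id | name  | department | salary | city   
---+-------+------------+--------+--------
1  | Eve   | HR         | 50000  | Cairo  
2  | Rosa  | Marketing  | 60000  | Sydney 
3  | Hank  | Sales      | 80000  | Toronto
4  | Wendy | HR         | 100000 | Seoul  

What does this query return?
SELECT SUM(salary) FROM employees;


SUM(salary) = 50000 + 60000 + 80000 + 100000 = 290000

290000


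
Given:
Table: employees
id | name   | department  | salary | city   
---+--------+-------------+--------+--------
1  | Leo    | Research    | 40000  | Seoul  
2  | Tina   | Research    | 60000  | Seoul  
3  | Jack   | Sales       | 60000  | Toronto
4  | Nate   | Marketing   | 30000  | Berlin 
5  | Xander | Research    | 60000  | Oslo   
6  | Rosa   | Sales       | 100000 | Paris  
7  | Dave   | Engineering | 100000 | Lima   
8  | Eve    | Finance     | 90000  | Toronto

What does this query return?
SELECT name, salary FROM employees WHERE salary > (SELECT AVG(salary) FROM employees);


Subquery: AVG(salary) = 67500.0
Filtering: salary > 67500.0
  Rosa (100000) -> MATCH
  Dave (100000) -> MATCH
  Eve (90000) -> MATCH


3 rows:
Rosa, 100000
Dave, 100000
Eve, 90000


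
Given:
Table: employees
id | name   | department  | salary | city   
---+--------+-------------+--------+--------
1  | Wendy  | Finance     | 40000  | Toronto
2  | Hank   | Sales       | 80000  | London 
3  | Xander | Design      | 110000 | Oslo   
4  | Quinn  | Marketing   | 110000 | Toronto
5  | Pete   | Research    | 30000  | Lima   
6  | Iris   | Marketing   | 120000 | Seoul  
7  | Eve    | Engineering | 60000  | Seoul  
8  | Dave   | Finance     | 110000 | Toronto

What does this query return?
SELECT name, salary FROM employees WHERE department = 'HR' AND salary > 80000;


Filtering: department = 'HR' AND salary > 80000
Matching: 0 rows

Empty result set (0 rows)
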